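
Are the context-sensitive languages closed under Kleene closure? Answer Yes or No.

An LBA guesses a factorisation of the input into blocks (marking block boundaries on a second track) and verifies each block with the LBA for L; this uses no space beyond the input, so L* is context-sensitive.
So the context-sensitive languages are closed under Kleene star.

Yes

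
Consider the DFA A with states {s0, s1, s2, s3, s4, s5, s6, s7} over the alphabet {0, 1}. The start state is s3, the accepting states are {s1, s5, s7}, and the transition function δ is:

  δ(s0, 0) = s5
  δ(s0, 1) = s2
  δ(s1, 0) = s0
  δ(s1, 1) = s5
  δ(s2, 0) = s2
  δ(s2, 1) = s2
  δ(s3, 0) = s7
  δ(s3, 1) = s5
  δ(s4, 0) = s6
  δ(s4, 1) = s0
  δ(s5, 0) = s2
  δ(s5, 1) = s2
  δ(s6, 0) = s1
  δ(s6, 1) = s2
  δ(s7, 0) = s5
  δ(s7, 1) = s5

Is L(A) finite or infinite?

The useful states (reachable from s3 and able to reach an accepting state) are {s3, s5, s7}.
Restricted to these states the transition graph has no cycle, so every accepting path has bounded length and L is finite.

finite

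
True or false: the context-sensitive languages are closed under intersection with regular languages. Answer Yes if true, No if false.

Yes

Every regular language is context-sensitive, and context-sensitive languages are closed under intersection (an LBA runs the DFA check and then the LBA for L on the same linear tape).
So the context-sensitive languages are closed under intersection with a regular language.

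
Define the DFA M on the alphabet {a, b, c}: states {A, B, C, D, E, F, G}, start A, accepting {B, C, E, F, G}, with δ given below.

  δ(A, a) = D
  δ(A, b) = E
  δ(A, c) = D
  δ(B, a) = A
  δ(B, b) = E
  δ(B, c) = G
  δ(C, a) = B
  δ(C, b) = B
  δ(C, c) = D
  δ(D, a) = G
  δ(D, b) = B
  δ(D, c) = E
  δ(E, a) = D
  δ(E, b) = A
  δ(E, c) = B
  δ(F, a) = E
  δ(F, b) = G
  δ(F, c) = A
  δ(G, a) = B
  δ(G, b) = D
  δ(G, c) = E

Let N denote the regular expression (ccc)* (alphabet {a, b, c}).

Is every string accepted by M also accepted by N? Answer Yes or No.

The string b is in L(M) but not in L(N).
So L(M) ⊄ L(N).

No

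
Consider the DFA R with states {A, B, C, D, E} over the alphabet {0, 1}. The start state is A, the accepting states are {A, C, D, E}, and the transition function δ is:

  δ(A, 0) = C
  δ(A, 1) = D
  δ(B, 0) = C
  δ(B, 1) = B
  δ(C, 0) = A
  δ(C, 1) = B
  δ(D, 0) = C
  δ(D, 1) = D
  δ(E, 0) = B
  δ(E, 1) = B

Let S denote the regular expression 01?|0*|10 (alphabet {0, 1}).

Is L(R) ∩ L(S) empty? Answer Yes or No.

The empty string ε is accepted by both R and S.
Hence L(R) ∩ L(S) ≠ ∅.

No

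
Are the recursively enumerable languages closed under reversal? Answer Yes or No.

Reverse the input and run the recogniser for L on it; this accepts exactly Lᴿ.
So the recursively enumerable languages are closed under reversal.

Yes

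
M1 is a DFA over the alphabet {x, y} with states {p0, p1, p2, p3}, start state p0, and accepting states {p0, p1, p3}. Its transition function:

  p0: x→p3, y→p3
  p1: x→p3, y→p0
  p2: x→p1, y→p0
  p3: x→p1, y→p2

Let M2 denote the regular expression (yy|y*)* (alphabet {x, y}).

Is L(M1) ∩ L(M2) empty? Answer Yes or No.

No

The empty string ε is accepted by both M1 and M2.
Hence L(M1) ∩ L(M2) ≠ ∅.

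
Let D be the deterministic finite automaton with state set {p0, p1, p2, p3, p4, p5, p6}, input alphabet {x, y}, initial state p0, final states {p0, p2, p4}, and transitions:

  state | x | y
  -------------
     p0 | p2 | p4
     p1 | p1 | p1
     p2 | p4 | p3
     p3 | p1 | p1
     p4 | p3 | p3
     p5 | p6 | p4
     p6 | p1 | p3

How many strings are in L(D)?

4

The useful subgraph on states {p0, p2, p4} is acyclic, so L(D) is finite; the longest accepting path visits 3 useful states, giving maximum string length 2.
Counting accepting paths from p0 by length: 1 of length 0, 2 of length 1, 1 of length 2. Total 4.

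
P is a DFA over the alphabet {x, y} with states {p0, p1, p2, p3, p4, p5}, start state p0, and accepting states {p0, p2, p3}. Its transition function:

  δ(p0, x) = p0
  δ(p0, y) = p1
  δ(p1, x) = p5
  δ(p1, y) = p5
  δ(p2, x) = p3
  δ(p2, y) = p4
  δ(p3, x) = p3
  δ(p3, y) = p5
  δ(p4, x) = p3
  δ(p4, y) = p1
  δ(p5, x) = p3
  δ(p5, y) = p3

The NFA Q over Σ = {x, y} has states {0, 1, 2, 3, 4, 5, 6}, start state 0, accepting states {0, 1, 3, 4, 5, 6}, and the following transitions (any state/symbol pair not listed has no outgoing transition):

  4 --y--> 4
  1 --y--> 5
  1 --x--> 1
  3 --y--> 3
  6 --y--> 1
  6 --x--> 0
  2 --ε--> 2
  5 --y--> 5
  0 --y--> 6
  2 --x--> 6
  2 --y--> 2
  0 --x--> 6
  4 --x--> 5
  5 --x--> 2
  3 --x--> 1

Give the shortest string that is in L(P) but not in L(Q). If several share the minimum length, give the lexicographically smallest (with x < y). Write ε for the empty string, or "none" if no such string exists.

xyyx

The string xyyx is accepted by P but not by Q.
No shorter string lies in the difference, and xyyx is the lexicographically first length-4 string in L(P) \ L(Q).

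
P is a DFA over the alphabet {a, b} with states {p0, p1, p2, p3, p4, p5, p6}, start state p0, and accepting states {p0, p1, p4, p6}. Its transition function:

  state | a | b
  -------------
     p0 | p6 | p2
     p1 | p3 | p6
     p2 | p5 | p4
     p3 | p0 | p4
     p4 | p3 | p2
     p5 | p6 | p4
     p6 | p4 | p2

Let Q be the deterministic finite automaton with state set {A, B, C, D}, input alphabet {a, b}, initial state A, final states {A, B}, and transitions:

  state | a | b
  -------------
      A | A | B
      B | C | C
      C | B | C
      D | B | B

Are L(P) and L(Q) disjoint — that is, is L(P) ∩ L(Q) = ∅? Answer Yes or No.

No

The empty string ε is accepted by both P and Q.
Hence L(P) ∩ L(Q) ≠ ∅.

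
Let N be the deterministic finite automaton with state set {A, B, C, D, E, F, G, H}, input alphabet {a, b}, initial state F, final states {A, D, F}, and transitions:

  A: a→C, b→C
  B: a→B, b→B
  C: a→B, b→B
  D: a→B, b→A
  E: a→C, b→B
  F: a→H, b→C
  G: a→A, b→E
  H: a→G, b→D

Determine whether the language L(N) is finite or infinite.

The useful states (reachable from F and able to reach an accepting state) are {A, D, F, G, H}.
Restricted to these states the transition graph has no cycle, so every accepting path has bounded length and L is finite.

finite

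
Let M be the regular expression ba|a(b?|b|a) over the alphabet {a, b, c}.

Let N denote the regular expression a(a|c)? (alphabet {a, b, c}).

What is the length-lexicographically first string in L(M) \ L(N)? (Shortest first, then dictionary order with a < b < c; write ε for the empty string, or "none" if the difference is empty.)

ab

The string ab is accepted by M but not by N.
No shorter string lies in the difference, and ab is the lexicographically first length-2 string in L(M) \ L(N).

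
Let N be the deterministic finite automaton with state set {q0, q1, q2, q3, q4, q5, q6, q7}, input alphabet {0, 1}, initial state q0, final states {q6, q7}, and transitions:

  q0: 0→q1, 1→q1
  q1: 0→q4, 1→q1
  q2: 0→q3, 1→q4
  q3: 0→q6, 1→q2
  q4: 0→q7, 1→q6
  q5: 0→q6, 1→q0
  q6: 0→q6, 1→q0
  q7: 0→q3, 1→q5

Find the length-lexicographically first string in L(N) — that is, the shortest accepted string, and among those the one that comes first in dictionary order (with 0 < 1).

A breadth-first search from q0 reaches an accepting state first via the path q0 → q1 → q4 → q7 on input 000.
No string of length < 3 is accepted (BFS exhausts all shorter strings without reaching an accepting state), and 000 is the lexicographically least accepting string of length 3.

000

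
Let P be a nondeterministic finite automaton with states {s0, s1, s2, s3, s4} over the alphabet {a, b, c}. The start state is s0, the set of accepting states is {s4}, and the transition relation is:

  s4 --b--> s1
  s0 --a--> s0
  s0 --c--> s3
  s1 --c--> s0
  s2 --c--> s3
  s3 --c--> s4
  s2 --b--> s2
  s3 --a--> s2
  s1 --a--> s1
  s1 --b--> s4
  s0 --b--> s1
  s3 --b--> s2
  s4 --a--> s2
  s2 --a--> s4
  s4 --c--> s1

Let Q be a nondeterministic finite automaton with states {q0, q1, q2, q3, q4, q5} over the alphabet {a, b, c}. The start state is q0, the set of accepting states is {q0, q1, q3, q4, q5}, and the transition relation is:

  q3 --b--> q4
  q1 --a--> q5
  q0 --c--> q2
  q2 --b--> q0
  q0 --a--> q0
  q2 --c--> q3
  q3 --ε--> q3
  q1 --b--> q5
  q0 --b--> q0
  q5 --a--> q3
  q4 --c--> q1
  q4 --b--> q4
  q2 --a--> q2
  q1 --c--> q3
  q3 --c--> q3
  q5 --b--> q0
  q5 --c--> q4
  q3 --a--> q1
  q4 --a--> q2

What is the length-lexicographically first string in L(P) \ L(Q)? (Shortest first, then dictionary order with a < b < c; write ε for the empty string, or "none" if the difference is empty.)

caa

The string caa is accepted by P but not by Q.
No shorter string lies in the difference, and caa is the lexicographically first length-3 string in L(P) \ L(Q).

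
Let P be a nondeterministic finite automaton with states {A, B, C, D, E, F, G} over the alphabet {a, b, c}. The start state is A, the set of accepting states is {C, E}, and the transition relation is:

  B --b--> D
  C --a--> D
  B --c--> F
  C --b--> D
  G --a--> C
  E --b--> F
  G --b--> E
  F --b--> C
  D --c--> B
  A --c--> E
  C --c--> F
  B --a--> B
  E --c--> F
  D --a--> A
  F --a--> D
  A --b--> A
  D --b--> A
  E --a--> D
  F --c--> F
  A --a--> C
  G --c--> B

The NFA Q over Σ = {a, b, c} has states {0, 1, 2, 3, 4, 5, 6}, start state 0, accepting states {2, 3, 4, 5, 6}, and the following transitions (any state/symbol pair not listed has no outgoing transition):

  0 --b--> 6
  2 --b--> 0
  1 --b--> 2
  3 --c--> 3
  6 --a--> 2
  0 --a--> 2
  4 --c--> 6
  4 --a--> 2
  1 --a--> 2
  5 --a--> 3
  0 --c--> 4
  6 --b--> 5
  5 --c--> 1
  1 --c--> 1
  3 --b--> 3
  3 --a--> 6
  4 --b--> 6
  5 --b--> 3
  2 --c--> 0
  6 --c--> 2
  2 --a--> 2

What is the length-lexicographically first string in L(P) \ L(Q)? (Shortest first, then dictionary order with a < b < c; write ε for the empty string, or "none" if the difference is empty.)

The string bbc is accepted by P but not by Q.
No shorter string lies in the difference, and bbc is the lexicographically first length-3 string in L(P) \ L(Q).

bbc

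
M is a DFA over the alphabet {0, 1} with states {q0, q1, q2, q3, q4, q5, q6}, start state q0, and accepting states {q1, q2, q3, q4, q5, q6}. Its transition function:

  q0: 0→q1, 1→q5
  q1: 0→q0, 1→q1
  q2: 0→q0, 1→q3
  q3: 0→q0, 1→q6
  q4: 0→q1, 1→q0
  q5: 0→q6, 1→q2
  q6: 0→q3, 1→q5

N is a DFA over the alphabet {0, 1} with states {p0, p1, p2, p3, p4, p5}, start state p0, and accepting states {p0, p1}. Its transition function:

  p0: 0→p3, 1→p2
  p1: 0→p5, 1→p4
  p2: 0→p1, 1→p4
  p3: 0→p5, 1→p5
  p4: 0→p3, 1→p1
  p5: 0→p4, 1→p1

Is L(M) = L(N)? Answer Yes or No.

The string 0 is accepted by M but rejected by N.
So L(M) ≠ L(N).

No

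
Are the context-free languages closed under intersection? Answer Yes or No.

No

{aⁿbⁿcᵐ : m,n≥0} and {aᵐbⁿcⁿ : m,n≥0} are both context-free, but their intersection {aⁿbⁿcⁿ : n≥0} is not (pumping lemma).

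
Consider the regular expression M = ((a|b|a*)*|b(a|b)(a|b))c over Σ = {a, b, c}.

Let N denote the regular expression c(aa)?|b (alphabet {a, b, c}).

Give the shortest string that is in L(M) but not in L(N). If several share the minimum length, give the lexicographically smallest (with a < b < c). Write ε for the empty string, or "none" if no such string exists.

ac

The string ac is accepted by M but not by N.
No shorter string lies in the difference, and ac is the lexicographically first length-2 string in L(M) \ L(N).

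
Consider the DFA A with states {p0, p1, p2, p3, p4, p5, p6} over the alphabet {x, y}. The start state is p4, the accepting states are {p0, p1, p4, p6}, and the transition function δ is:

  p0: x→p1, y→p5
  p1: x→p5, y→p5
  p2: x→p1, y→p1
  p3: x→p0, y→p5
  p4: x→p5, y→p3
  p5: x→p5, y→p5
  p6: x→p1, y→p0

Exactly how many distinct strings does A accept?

3

The useful subgraph on states {p0, p1, p3, p4} is acyclic, so L(A) is finite; the longest accepting path visits 4 useful states, giving maximum string length 3.
Counting accepting paths from p4 by length: 1 of length 0, 1 of length 2, 1 of length 3. Total 3.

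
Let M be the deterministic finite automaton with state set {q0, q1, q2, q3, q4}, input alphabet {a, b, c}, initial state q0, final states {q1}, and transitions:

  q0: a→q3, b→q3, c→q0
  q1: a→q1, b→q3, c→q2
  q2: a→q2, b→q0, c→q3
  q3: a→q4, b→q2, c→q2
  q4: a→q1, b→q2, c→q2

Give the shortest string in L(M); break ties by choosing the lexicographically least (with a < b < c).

aaa

A breadth-first search from q0 reaches an accepting state first via the path q0 → q3 → q4 → q1 on input aaa.
No string of length < 3 is accepted (BFS exhausts all shorter strings without reaching an accepting state), and aaa is the lexicographically least accepting string of length 3.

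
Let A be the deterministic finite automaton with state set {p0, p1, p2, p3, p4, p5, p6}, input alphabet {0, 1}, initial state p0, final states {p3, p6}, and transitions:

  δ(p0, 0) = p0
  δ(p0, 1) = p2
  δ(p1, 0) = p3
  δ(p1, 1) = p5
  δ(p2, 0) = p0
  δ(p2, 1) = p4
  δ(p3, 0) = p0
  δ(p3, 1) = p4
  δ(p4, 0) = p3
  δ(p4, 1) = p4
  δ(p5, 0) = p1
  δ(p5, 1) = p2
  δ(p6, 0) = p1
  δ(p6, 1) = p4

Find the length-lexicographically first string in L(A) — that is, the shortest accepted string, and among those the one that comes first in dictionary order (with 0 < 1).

A breadth-first search from p0 reaches an accepting state first via the path p0 → p2 → p4 → p3 on input 110.
No string of length < 3 is accepted (BFS exhausts all shorter strings without reaching an accepting state), and 110 is the lexicographically least accepting string of length 3.

110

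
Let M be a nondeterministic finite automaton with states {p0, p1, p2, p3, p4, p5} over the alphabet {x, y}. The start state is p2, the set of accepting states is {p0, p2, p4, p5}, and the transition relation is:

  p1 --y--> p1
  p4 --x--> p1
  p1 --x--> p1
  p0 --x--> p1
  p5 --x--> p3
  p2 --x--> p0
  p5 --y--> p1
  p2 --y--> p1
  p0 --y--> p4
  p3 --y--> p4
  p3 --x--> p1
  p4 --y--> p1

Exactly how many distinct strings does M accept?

The useful subgraph on states {p0, p2, p4} is acyclic, so L(M) is finite; the longest accepting path visits 3 useful states, giving maximum string length 2.
Counting accepting paths from p2 by length: 1 of length 0, 1 of length 1, 1 of length 2. Total 3.

3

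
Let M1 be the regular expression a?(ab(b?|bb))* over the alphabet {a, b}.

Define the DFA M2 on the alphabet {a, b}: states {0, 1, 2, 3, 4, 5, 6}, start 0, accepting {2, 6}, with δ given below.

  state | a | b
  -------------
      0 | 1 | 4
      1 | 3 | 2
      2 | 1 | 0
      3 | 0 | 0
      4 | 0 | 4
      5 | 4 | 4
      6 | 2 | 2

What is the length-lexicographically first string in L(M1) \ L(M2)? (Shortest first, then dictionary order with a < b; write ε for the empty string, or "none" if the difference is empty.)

ε

The empty string ε is accepted by M1 but not by M2.
Since ε is the unique shortest string, it is the required witness.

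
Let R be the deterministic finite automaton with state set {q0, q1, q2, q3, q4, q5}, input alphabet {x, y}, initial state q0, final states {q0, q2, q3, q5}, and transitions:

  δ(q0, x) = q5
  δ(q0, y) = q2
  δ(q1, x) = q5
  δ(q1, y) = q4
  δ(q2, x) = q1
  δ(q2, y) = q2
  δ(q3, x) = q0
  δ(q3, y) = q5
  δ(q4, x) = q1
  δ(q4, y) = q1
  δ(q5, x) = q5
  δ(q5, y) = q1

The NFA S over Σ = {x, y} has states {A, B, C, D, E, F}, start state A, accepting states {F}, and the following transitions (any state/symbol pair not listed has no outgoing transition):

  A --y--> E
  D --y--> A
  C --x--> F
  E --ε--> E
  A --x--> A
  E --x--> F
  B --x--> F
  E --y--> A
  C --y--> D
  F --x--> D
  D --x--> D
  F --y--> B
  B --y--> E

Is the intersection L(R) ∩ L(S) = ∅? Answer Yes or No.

The string xyx is accepted by both R and S.
Hence L(R) ∩ L(S) ≠ ∅.

No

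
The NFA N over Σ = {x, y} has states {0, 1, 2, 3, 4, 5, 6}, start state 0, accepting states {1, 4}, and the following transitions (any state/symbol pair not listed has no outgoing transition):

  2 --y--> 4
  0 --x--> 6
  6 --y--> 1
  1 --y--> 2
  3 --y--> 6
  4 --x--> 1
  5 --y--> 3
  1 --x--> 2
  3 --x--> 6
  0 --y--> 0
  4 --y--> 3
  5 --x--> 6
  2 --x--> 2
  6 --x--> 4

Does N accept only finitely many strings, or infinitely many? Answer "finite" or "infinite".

infinite

State 0 is reachable from the start and can reach an accepting state, and it lies on the cycle 0 → 0.
Traversing that cycle any number of times yields accepted strings of unbounded length, so the language is infinite.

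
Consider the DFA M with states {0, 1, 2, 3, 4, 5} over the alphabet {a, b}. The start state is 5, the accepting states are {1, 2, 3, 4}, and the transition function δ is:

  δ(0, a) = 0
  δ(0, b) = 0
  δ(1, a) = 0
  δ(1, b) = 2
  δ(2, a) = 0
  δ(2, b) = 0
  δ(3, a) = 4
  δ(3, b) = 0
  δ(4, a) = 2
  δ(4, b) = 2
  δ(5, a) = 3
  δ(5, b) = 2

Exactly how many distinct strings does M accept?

5

The useful subgraph on states {2, 3, 4, 5} is acyclic, so L(M) is finite; the longest accepting path visits 4 useful states, giving maximum string length 3.
Counting accepting paths from 5 by length: 2 of length 1, 1 of length 2, 2 of length 3. Total 5.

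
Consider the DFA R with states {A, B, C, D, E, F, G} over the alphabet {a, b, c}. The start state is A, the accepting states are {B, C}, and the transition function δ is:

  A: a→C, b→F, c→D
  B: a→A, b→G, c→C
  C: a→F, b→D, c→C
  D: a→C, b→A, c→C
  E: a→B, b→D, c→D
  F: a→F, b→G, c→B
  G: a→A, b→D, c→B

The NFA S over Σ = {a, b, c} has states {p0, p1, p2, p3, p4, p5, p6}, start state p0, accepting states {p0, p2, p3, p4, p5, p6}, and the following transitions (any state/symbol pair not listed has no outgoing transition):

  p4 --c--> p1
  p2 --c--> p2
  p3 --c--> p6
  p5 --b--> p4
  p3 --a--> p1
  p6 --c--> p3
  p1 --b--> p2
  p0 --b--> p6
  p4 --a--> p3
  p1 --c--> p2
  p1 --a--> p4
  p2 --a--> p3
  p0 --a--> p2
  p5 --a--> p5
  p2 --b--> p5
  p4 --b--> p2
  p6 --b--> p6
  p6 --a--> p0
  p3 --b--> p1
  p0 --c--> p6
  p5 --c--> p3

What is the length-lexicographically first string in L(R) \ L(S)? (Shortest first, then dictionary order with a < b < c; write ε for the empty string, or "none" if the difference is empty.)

The string cbca is accepted by R but not by S.
No shorter string lies in the difference, and cbca is the lexicographically first length-4 string in L(R) \ L(S).

cbca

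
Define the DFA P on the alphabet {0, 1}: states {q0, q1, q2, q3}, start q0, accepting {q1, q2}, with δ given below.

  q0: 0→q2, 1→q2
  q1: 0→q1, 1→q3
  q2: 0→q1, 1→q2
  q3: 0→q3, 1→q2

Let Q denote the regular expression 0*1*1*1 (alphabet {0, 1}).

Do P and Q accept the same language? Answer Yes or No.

No

The string 0 is accepted by P but rejected by Q.
So L(P) ≠ L(Q).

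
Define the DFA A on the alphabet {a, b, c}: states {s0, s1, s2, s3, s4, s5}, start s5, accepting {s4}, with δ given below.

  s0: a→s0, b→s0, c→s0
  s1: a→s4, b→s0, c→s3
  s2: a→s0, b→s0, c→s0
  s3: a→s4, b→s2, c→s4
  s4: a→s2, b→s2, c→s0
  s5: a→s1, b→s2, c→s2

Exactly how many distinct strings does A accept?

3

The useful subgraph on states {s1, s3, s4, s5} is acyclic, so L(A) is finite; the longest accepting path visits 4 useful states, giving maximum string length 3.
Counting accepting paths from s5 by length: 1 of length 2, 2 of length 3. Total 3.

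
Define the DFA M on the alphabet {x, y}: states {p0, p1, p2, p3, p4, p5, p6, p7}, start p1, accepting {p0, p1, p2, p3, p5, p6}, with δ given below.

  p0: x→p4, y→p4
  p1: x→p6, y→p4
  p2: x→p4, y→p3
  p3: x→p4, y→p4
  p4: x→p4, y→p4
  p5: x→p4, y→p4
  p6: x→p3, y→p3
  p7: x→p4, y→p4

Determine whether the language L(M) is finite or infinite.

finite

The useful states (reachable from p1 and able to reach an accepting state) are {p1, p3, p6}.
Restricted to these states the transition graph has no cycle, so every accepting path has bounded length and L is finite.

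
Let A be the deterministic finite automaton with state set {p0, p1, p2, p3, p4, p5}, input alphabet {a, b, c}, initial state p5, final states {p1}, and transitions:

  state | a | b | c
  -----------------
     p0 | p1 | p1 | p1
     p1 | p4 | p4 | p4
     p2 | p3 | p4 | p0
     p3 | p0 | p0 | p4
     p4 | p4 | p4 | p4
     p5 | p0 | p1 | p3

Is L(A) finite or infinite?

The useful states (reachable from p5 and able to reach an accepting state) are {p0, p1, p3, p5}.
Restricted to these states the transition graph has no cycle, so every accepting path has bounded length and L is finite.

finite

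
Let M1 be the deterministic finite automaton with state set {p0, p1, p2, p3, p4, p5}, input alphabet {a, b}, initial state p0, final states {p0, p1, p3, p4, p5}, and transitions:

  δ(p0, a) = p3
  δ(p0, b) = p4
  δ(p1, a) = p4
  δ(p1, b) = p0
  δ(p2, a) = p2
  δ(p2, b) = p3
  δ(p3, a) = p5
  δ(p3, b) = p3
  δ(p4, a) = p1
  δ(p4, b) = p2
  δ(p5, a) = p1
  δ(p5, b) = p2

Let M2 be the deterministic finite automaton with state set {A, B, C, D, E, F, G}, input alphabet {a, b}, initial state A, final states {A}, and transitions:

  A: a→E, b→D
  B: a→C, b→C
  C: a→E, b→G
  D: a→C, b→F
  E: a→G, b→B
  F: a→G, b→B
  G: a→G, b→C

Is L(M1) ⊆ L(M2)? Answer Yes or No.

The string a is in L(M1) but not in L(M2).
So L(M1) ⊄ L(M2).

No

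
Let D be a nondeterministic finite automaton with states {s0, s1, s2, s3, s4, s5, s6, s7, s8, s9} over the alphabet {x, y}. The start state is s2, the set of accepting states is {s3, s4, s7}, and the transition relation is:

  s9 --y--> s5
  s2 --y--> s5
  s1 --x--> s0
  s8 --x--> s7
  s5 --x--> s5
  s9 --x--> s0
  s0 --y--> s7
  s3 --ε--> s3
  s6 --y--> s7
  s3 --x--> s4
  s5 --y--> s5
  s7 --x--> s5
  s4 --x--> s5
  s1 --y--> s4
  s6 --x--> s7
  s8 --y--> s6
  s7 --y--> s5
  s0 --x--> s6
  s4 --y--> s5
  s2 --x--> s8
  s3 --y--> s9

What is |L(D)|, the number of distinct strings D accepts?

The useful subgraph on states {s2, s6, s7, s8} is acyclic, so L(D) is finite; the longest accepting path visits 4 useful states, giving maximum string length 3.
Counting accepting paths from s2 by length: 1 of length 2, 2 of length 3. Total 3.

3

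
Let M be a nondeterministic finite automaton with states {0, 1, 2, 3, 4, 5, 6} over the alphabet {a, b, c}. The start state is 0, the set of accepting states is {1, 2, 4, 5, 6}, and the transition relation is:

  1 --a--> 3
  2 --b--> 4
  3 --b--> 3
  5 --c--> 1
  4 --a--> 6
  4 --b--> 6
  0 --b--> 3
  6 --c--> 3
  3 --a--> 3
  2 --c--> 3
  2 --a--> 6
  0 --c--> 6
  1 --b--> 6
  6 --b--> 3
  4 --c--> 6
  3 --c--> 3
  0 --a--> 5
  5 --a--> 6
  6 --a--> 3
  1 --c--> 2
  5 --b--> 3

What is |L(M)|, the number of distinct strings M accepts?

The useful subgraph on states {0, 1, 2, 4, 5, 6} is acyclic, so L(M) is finite; the longest accepting path visits 6 useful states, giving maximum string length 5.
Counting accepting paths from 0 by length: 2 of length 1, 2 of length 2, 2 of length 3, 2 of length 4, 3 of length 5. Total 11.

11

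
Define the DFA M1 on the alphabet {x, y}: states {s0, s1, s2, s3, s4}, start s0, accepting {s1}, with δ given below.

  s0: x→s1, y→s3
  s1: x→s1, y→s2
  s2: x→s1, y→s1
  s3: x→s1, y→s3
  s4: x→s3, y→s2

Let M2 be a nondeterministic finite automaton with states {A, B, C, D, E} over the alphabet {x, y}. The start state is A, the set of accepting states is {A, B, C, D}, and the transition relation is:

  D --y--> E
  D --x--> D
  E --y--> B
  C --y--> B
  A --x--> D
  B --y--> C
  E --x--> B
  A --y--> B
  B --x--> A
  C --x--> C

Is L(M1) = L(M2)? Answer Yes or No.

No

The empty string ε is accepted by M2 but rejected by M1.
So L(M1) ≠ L(M2).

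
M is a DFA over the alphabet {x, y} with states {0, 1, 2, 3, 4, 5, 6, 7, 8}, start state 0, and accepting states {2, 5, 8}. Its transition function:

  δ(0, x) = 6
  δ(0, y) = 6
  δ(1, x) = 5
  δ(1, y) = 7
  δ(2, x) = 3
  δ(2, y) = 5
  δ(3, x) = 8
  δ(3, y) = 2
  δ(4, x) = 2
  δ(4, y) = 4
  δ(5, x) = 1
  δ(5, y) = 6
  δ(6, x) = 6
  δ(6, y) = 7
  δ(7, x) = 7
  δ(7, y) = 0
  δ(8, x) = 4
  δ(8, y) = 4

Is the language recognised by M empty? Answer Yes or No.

The states reachable from the start state are {0, 6, 7}.
None of the accepting states {2, 5, 8} is reachable, so no string is accepted and L(M) = ∅.

Yes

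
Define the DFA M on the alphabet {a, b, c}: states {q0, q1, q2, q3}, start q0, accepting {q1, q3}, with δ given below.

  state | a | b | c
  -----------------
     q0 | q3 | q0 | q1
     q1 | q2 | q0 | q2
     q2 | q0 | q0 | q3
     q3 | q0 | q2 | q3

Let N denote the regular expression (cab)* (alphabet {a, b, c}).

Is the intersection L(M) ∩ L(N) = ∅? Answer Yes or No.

Yes

Converting the expression N to a DFA (subset construction, then merging equivalent states) gives the minimal DFA with states {n0, n1, n2, n3}, start state n0, accepting states {n0} and transitions n0: a→n1, b→n1, c→n2; n1: a→n1, b→n1, c→n1; n2: a→n3, b→n1, c→n1; n3: a→n1, b→n0, c→n1.
Exploring the product automaton M × N from the start pair (q0, n0), following both machines on each input symbol, reaches 7 state pairs: (q0, n0), (q3, n1), (q0, n1), (q1, n2), (q2, n1), (q1, n1), (q2, n3).
M accepts in {q1, q3} and N accepts in {n0}; no reachable pair has both components accepting, so no string drives both machines to acceptance simultaneously and L(M) ∩ L(N) = ∅.
So no string is accepted by both, and the intersection is empty.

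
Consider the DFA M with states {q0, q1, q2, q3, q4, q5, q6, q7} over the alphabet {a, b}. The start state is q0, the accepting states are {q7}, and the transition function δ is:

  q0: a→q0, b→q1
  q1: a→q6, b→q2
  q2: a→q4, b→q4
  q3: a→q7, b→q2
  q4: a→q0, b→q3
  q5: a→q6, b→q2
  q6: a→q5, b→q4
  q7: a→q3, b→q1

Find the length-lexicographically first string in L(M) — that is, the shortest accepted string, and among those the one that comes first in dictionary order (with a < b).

babba

A breadth-first search from q0 reaches an accepting state first via the path q0 → q1 → q6 → q4 → q3 → q7 on input babba.
No string of length < 5 is accepted (BFS exhausts all shorter strings without reaching an accepting state), and babba is the lexicographically least accepting string of length 5.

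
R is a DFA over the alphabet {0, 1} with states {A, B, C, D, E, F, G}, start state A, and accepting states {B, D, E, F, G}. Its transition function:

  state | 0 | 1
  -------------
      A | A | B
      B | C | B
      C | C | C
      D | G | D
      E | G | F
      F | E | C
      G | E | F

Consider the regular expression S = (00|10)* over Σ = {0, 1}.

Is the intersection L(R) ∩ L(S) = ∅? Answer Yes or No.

Yes

Converting the expression S to a DFA (subset construction, then merging equivalent states) gives the minimal DFA with states {s0, s1, s2}, start state s0, accepting states {s0} and transitions s0: 0→s1, 1→s1; s1: 0→s0, 1→s2; s2: 0→s2, 1→s2.
Exploring the product automaton R × S from the start pair (A, s0), following both machines on each input symbol, reaches 7 state pairs: (A, s0), (A, s1), (B, s1), (B, s2), (C, s0), (C, s2), (C, s1).
R accepts in {B, D, E, F, G} and S accepts in {s0}; no reachable pair has both components accepting, so no string drives both machines to acceptance simultaneously and L(R) ∩ L(S) = ∅.
So no string is accepted by both, and the intersection is empty.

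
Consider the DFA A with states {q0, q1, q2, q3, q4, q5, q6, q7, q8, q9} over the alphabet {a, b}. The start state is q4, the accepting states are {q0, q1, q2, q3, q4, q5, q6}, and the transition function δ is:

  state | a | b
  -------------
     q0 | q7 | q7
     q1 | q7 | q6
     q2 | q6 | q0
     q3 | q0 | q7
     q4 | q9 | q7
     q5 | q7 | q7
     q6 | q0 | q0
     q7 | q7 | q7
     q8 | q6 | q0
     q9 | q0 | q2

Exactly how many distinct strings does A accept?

7

The useful subgraph on states {q0, q2, q4, q6, q9} is acyclic, so L(A) is finite; the longest accepting path visits 5 useful states, giving maximum string length 4.
Counting accepting paths from q4 by length: 1 of length 0, 2 of length 2, 2 of length 3, 2 of length 4. Total 7.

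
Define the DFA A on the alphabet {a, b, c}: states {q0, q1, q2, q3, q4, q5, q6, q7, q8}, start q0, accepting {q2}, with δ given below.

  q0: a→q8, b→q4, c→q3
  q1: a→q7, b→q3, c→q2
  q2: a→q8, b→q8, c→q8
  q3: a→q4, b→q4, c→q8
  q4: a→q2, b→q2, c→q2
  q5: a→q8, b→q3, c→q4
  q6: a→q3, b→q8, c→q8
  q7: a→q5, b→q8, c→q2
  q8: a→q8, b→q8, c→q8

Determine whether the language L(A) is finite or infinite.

The useful states (reachable from q0 and able to reach an accepting state) are {q0, q2, q3, q4}.
Restricted to these states the transition graph has no cycle, so every accepting path has bounded length and L is finite.

finite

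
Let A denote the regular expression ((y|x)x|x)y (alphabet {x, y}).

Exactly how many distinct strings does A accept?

The expression has no Kleene star, so L(A) is finite. Expanding the alternatives gives {xy, xxy, yxy}.
That is 1 of length 2, 2 of length 3: 3 strings in all.

3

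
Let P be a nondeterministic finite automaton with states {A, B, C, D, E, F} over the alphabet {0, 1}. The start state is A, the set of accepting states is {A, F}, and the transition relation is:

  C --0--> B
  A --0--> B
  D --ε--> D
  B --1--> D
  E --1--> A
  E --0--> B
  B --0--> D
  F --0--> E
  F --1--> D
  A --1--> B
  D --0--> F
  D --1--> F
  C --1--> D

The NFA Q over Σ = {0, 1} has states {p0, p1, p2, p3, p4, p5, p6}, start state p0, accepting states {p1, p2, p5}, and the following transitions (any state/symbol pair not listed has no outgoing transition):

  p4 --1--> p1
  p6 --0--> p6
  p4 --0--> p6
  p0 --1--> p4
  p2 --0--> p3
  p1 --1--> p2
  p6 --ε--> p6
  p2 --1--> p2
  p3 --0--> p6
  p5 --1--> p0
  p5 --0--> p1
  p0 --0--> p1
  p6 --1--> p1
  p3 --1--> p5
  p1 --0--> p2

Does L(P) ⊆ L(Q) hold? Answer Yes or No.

No

The empty string ε is in L(P) but not in L(Q).
So L(P) ⊄ L(Q).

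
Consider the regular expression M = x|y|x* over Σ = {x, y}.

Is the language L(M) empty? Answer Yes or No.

No

The empty string ε matches the expression, so it belongs to L(M).
Since L(M) contains at least one string, it is not empty.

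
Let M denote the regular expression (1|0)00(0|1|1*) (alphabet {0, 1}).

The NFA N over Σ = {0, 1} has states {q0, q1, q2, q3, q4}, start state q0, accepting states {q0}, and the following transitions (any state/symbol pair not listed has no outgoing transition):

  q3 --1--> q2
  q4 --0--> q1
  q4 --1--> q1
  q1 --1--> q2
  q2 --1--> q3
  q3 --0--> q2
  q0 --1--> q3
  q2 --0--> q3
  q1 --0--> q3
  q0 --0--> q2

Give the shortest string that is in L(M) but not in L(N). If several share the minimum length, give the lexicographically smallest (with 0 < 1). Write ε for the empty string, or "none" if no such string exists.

000

The string 000 is accepted by M but not by N.
No shorter string lies in the difference, and 000 is the lexicographically first length-3 string in L(M) \ L(N).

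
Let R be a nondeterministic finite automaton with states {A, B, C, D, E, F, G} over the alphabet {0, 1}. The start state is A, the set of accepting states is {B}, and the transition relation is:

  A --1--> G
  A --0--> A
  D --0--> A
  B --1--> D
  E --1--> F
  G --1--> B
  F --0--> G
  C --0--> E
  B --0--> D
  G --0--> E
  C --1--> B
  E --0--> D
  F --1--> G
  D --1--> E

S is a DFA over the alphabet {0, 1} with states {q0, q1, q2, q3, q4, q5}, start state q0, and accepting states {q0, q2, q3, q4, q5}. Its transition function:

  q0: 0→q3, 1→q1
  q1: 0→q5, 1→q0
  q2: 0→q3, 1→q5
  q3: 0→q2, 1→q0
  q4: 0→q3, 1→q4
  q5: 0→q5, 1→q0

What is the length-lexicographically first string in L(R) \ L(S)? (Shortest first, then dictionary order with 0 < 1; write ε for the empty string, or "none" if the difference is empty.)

011

The string 011 is accepted by R but not by S.
No shorter string lies in the difference, and 011 is the lexicographically first length-3 string in L(R) \ L(S).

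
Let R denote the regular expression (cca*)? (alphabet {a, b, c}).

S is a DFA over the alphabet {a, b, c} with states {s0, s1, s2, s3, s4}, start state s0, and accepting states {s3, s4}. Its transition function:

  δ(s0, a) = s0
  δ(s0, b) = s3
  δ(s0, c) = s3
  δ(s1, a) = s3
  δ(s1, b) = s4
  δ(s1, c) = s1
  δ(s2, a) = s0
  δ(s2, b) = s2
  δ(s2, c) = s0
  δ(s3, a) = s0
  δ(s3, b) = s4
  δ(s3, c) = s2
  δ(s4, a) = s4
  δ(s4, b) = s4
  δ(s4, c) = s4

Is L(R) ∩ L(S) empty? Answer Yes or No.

Converting the expression R to a DFA (subset construction, then merging equivalent states) gives the minimal DFA with states {r0, r1, r2, r3}, start state r0, accepting states {r0, r3} and transitions r0: a→r1, b→r1, c→r2; r1: a→r1, b→r1, c→r1; r2: a→r1, b→r1, c→r3; r3: a→r3, b→r1, c→r1.
Exploring the product automaton R × S from the start pair (r0, s0), following both machines on each input symbol, reaches 8 state pairs: (r0, s0), (r1, s0), (r1, s3), (r2, s3), (r1, s4), (r1, s2), (r3, s2), (r3, s0).
R accepts in {r0, r3} and S accepts in {s3, s4}; no reachable pair has both components accepting, so no string drives both machines to acceptance simultaneously and L(R) ∩ L(S) = ∅.
So no string is accepted by both, and the intersection is empty.

Yes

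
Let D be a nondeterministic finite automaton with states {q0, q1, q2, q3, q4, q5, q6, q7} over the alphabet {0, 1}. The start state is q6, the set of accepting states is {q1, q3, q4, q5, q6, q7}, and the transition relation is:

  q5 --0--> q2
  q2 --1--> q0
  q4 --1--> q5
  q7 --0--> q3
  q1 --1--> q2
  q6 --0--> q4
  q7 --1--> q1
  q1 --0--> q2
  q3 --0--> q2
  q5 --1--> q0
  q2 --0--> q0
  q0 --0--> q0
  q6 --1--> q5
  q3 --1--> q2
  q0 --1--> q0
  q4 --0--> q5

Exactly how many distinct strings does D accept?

The useful subgraph on states {q4, q5, q6} is acyclic, so L(D) is finite; the longest accepting path visits 3 useful states, giving maximum string length 2.
Counting accepting paths from q6 by length: 1 of length 0, 2 of length 1, 2 of length 2. Total 5.

5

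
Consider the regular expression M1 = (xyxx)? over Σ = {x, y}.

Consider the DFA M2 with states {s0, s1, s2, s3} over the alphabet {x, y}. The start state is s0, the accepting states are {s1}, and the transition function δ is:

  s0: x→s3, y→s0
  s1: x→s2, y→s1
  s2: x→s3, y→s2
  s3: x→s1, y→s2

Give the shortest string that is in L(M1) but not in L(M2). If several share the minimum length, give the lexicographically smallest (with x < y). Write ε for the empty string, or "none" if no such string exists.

ε

The empty string ε is accepted by M1 but not by M2.
Since ε is the unique shortest string, it is the required witness.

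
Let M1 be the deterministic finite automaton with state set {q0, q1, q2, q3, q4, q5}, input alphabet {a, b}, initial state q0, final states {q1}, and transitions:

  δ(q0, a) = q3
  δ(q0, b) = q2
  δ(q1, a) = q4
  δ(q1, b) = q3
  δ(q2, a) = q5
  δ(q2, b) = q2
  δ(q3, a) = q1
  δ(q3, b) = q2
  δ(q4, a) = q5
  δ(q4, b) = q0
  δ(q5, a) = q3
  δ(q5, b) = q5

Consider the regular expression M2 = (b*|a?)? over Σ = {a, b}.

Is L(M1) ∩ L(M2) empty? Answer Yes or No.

Converting the expression M2 to a DFA (subset construction, then merging equivalent states) gives the minimal DFA with states {r0, r1, r2, r3}, start state r0, accepting states {r0, r1, r2} and transitions r0: a→r1, b→r2; r1: a→r3, b→r3; r2: a→r3, b→r2; r3: a→r3, b→r3.
Exploring the product automaton M1 × M2 from the start pair (q0, r0), following both machines on each input symbol, reaches 9 state pairs: (q0, r0), (q3, r1), (q2, r2), (q1, r3), (q2, r3), (q5, r3), (q4, r3), (q3, r3), (q0, r3).
M1 accepts in {q1} and M2 accepts in {r0, r1, r2}; no reachable pair has both components accepting, so no string drives both machines to acceptance simultaneously and L(M1) ∩ L(M2) = ∅.
So no string is accepted by both, and the intersection is empty.

Yes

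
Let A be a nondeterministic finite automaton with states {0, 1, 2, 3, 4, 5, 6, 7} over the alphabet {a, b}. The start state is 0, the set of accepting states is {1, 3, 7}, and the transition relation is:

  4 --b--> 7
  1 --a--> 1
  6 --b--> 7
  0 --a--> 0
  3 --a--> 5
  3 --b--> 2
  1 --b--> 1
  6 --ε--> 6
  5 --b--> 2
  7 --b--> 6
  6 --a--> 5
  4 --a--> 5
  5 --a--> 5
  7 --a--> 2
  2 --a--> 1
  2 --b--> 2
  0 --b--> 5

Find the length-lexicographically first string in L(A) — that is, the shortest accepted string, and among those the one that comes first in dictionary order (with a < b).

bba

A breadth-first search from 0 reaches an accepting state first via the path 0 → 5 → 2 → 1 on input bba.
No string of length < 3 is accepted (BFS exhausts all shorter strings without reaching an accepting state), and bba is the lexicographically least accepting string of length 3.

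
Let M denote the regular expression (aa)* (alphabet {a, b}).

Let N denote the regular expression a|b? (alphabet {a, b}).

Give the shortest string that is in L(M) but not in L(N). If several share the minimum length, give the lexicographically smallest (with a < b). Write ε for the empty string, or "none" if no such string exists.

aa

The string aa is accepted by M but not by N.
No shorter string lies in the difference, and aa is the lexicographically first length-2 string in L(M) \ L(N).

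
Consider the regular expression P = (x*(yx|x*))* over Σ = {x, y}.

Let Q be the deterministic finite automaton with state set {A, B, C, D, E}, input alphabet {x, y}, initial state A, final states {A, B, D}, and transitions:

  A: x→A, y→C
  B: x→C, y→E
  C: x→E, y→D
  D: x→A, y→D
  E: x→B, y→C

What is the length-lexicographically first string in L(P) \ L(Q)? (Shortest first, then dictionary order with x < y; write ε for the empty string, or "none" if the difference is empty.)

yx

The string yx is accepted by P but not by Q.
No shorter string lies in the difference, and yx is the lexicographically first length-2 string in L(P) \ L(Q).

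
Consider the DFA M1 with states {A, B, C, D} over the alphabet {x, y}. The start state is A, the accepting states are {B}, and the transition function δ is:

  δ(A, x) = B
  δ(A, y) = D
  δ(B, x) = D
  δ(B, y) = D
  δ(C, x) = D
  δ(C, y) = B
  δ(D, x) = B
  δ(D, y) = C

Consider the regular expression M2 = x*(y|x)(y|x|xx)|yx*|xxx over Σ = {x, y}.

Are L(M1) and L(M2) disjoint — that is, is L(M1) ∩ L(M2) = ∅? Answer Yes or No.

The string yx is accepted by both M1 and M2.
Hence L(M1) ∩ L(M2) ≠ ∅.

No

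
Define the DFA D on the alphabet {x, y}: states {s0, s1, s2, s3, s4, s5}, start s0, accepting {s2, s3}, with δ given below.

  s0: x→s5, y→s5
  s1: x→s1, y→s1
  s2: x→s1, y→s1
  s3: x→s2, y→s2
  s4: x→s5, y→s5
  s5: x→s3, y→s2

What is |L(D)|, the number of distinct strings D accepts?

8

The useful subgraph on states {s0, s2, s3, s5} is acyclic, so L(D) is finite; the longest accepting path visits 4 useful states, giving maximum string length 3.
Counting accepting paths from s0 by length: 4 of length 2, 4 of length 3. Total 8.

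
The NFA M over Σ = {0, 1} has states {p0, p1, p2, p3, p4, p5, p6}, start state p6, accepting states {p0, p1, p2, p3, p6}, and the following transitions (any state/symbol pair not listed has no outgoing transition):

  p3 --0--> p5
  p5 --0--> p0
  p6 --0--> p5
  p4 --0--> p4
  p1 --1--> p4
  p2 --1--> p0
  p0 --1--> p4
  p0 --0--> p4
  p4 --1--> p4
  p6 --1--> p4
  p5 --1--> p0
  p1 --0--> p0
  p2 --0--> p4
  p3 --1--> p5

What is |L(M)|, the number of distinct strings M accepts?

The useful subgraph on states {p0, p5, p6} is acyclic, so L(M) is finite; the longest accepting path visits 3 useful states, giving maximum string length 2.
Counting accepting paths from p6 by length: 1 of length 0, 2 of length 2. Total 3.

3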